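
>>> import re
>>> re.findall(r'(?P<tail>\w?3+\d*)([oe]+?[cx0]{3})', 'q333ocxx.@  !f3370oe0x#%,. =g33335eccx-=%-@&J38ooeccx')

[('q333', 'ocxx'), ('g33335', 'eccx'), ('J38', 'ooeccx')]

Pattern: optionally a word character, then one or more of a literal '3', then zero or more of a digit (captured as 'tail'); then one or more of one of [oe] (lazy), then exactly 3 of one of [cx0] (captured).
Matches: at [0:8] match 'q333ocxx', groups = ('q333', 'ocxx'); at [28:38] match 'g33335eccx', groups = ('g33335', 'eccx'); at [44:53] match 'J38ooeccx', groups = ('J38', 'ooeccx').
`findall` packs the 2 group values into a tuple for every match.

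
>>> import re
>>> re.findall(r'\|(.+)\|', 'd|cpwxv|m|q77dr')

['cpwxv|m']

One capturing group, so `findall` returns just the captured substring from the one match — 1 in all.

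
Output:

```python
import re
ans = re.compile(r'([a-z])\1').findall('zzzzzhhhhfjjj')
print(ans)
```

After group 1 captures some text, `\1` only succeeds where that same text appears again.
Walking the string: at [0:2] match 'zz', group 1 = 'z'; at [2:4] match 'zz', group 1 = 'z'; at [5:7] match 'hh', group 1 = 'h'; at [7:9] match 'hh', group 1 = 'h'; at [10:12] match 'jj', group 1 = 'j'.
Because there's exactly one group, `findall` drops the full match and keeps group 1 from each hit.

['z', 'z', 'h', 'h', 'j']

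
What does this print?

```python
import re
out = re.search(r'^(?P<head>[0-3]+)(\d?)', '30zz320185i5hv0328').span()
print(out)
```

The match spans [0:2] → '30'.

(0, 2)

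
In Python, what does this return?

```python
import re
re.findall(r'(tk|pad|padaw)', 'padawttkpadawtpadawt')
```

`|` is ordered: at each position the engine commits to the first alternative that works.
Matches: at [0:3] match 'pad', group 1 = 'pad'; at [6:8] match 'tk', group 1 = 'tk'; at [8:11] match 'pad', group 1 = 'pad'; at [14:17] match 'pad', group 1 = 'pad'.
`findall` collects group 1 from each match (4 total).

['pad', 'tk', 'pad', 'pad']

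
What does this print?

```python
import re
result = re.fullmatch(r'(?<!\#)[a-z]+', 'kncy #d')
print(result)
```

None

For `fullmatch`, every character of the input must be accounted for by the pattern.
Here the string isn't matched end-to-end, so the call returns None.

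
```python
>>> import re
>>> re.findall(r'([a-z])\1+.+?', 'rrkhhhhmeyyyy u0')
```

`\1` is not a pattern — it's the concrete string captured by group 1, re-applied verbatim.
`findall` collects group 1 from each match (3 total).

['r', 'h', 'y']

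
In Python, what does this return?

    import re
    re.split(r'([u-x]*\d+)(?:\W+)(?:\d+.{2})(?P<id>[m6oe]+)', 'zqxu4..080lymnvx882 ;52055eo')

Pattern: zero or more of a character in [u-x], then one or more of a digit (captured); then one or more of a non-word character (non-capturing group); then one or more of a digit, then exactly 2 of any character (non-capturing group); then one or more of one of [m6oe] (captured as 'id').
Matches to split on: at [2:13] → 'xu4..080lym'; at [14:28] → 'vx882 ;52055eo'.
With a capturing group present, the delimiter's captured portion is kept in the result list.

['zq', 'xu4', 'm', 'n', 'vx882', 'o', '']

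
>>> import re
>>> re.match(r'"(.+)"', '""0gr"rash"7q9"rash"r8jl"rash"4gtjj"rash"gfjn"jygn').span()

`re.match` only tries the pattern at the start of the string.
The match spans [0:46] → '""0gr"rash"7q9"rash"r8jl"rash"4gtjj"rash"gfjn"'.
Captured: group 1 = '"0gr"rash"7q9"rash"r8jl"rash"4gtjj"rash"gfjn'.

(0, 46)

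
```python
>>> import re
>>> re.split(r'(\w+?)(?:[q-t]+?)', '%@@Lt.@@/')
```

['%@@', 'L', '.@@/']

The pattern matches one or more of a word character (lazy) (captured); then one or more of a character in [q-t] (lazy) (non-capturing group).
Matches to split on: at [3:5] → 'Lt'.
`re.split` interleaves the captured-group text with the surrounding fragments.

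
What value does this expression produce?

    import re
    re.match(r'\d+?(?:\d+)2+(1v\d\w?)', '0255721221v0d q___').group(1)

'1v0d'

The match spans [0:13] → '0255721221v0d'.
Captured: group 1 = '1v0d'.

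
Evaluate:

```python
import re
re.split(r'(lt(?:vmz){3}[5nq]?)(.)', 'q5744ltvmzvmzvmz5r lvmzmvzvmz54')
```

The pattern matches the literal 'lt', then the literal 'vmz' repeated 3 times, then optionally one of [5nq] (captured); then any character (captured).
Matches to split on: at [5:18] → 'ltvmzvmzvmz5r'.
`re.split` interleaves the captured-group text with the surrounding fragments.

['q5744', 'ltvmzvmzvmz5', 'r', ' lvmzmvzvmz54']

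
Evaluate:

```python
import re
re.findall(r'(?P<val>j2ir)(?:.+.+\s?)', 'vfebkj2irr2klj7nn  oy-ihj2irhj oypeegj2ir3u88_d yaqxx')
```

The pattern matches the literal 'j', then the literal '2ir' (captured as 'val'); then one or more of any character, then one or more of any character, then optionally whitespace (non-capturing group).
Walking the string: at [5:53] match 'j2irr2klj7nn  oy-ihj2irhj oypeegj2ir3u88_d yaqxx', group 1 = 'j2ir'.
`findall` collects group 1 from the one match (1 total).

['j2ir']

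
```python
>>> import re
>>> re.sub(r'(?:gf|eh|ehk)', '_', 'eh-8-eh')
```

'_-8-_'

Matches: at [0:2] → 'eh'; at [5:7] → 'eh'.
Every occurrence is swapped for '_'.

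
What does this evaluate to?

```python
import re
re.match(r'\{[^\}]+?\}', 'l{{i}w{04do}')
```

None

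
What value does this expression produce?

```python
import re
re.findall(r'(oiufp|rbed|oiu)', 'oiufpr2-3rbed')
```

`|` is ordered: at each position the engine commits to the first alternative that works.
Scanning left to right: at [0:5] match 'oiufp', group 1 = 'oiufp'; at [9:13] match 'rbed', group 1 = 'rbed'.
One capturing group, so `findall` returns just the captured substring from each match — 2 in all.

['oiufp', 'rbed']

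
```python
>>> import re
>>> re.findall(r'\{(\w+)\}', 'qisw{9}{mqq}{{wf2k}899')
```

Scanning left to right: at [4:7] match '{9}', group 1 = '9'; at [7:12] match '{mqq}', group 1 = 'mqq'; at [13:19] match '{wf2k}', group 1 = 'wf2k'.
With a single group, `findall` returns only what that group captured — 3 items.

['9', 'mqq', 'wf2k']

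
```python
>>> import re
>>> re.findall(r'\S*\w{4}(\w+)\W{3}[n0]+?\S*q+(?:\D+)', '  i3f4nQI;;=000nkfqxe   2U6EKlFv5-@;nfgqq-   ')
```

['I', '5']

The pattern matches zero or more of a non-whitespace character, then exactly 4 of a word character; then one or more of a word character (captured); then exactly 3 of a non-word character, then one or more of one of [n0] (lazy), then zero or more of a non-whitespace character; then one or more of a literal 'q'; then one or more of a non-digit (non-capturing group).
One capturing group, so `findall` returns just the captured substring from each match — 2 in all.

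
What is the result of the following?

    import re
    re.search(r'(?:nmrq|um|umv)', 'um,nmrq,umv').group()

Unlike `match`, `search` isn't anchored — it looks for the pattern anywhere in the string.
The match spans [0:2] → 'um'.

'um'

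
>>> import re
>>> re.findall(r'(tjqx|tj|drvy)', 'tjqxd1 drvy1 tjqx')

['tjqx', 'drvy', 'tjqx']

`|` is ordered: at each position the engine commits to the first alternative that works.
Because there's exactly one group, `findall` drops the full match and keeps group 1 from each hit.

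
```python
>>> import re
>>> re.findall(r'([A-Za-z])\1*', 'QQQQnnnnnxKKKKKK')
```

After group 1 captures some text, `\1` only succeeds where that same text appears again.
Matches: at [0:4] match 'QQQQ', group 1 = 'Q'; at [4:9] match 'nnnnn', group 1 = 'n'; at [9:10] match 'x', group 1 = 'x'; at [10:16] match 'KKKKKK', group 1 = 'K'.
Because there's exactly one group, `findall` drops the full match and keeps group 1 from each hit.

['Q', 'n', 'x', 'K']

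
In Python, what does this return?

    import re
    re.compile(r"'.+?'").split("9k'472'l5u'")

['9k', "l5u'"]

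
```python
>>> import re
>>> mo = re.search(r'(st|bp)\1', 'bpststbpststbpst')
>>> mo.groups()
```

The match spans [2:6] → 'stst'.
Captured: group 1 = 'st'.

('st',)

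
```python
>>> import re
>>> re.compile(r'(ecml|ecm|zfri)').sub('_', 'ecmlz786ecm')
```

'_z786_'

`|` is ordered: at each position the engine commits to the first alternative that works.
Matches: at [0:4] → 'ecml'; at [8:11] → 'ecm'.
`sub` substitutes '_' at each match site.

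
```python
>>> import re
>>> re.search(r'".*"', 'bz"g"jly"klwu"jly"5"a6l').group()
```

'"g"jly"klwu"jly"5"'

The match spans [2:20] → '"g"jly"klwu"jly"5"'.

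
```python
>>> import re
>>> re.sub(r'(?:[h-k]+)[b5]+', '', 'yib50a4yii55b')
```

'y0a4y'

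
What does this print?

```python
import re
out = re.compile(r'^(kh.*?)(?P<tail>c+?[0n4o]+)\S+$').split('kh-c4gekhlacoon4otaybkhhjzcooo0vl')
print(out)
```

Because the quantifier is non-greedy, it stops expanding at the earliest point where the rest of the pattern can succeed.
`re.split` interleaves the captured-group text with the surrounding fragments.

['', 'kh-', 'c4', '']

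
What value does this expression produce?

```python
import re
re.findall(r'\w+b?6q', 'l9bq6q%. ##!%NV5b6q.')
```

['l9bq6q', 'NV5b6q']

This matches one or more of a word character; then optionally the literal 'b', then the literal '6q'.
Scanning left to right: at [0:6] → 'l9bq6q'; at [13:19] → 'NV5b6q'.
No capturing groups, so `findall` returns the 2 full match strings.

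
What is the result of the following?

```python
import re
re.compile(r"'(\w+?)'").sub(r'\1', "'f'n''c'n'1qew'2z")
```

"fn'cn1qew2z"

Each match is replaced using the text its own group 1 captured.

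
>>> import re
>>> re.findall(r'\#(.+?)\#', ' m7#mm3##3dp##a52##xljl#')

With the lazy modifier that quantifier settles for the fewest repetitions that let the rest of the pattern succeed (the atoms after it are unaffected and can still be greedy).
Matches: at [3:8] match '#mm3#', group 1 = 'mm3'; at [8:13] match '#3dp#', group 1 = '3dp'; at [13:18] match '#a52#', group 1 = 'a52'; at [18:24] match '#xljl#', group 1 = 'xljl'.
`findall` collects group 1 from each match (4 total).

['mm3', '3dp', 'a52', 'xljl']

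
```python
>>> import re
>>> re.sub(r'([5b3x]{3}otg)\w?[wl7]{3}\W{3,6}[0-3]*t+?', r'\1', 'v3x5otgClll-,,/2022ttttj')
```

'v3x5otgtttj'

Pattern: exactly 3 of one of [5b3x], then the literal 'otg' (captured); then optionally a word character, then exactly 3 of one of [wl7], then 3 to 6 of a non-word character; then zero or more of a character in [0-3], then one or more of the literal 't' (lazy).
Matches: at [1:20] → '3x5otgClll-,,/2022t'.
The replacement refers to a captured group, so each match is rewritten using its own captured text.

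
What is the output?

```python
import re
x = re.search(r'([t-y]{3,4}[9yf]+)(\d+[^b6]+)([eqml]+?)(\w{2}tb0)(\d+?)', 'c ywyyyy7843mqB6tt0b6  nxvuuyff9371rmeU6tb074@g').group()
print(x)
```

xvuuyff9371rmeU6tb07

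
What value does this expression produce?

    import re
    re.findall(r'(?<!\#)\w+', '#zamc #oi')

['amc', 'i']

The negative lookahead/lookbehind blocks any match where the forbidden context is present.
Scanning left to right: at [2:5] → 'amc'; at [8:9] → 'i'.
`findall` yields the raw match text (2 of them) because the pattern has no groups.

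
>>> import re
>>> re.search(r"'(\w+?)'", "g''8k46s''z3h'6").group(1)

The match spans [2:9] → "'8k46s'".
Captured: group 1 = '8k46s'.

'8k46s'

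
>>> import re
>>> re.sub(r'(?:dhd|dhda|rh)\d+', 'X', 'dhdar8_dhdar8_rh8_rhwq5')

'dhdar8_dhdar8_X_rhwq5'

Matches: at [14:17] → 'rh8'.
Every occurrence is swapped for 'X'.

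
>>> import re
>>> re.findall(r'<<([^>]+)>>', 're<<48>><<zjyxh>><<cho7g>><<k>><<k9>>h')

['48', 'zjyxh', 'cho7g', 'k', 'k9']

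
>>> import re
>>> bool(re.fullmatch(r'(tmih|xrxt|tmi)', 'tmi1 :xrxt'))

For `fullmatch`, every character of the input must be accounted for by the pattern.
Here the string isn't matched end-to-end, so the call returns None, and `bool(None)` is False.

False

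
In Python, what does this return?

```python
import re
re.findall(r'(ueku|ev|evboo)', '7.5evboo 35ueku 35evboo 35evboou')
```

['ev', 'ueku', 'ev', 'ev']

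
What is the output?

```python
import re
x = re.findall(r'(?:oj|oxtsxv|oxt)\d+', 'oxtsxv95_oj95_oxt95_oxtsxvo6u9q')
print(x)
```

No capturing groups, so `findall` returns the 3 full match strings.

['oxtsxv95', 'oj95', 'oxt95']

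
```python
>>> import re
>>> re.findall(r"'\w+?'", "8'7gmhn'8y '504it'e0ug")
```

With no groups in the pattern, `findall` gives back each whole match — 2 here.

["'7gmhn'", "'504it'"]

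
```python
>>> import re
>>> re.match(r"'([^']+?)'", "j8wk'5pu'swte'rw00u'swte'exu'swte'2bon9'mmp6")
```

With `match`, the pattern is implicitly anchored at the beginning.
Here position 0 doesn't satisfy it, so the call returns None.

None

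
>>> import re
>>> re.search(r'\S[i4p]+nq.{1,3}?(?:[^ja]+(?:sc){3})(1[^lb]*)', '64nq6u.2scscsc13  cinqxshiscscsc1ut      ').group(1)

'1ut      '

The pattern matches a non-whitespace character, then one or more of one of [i4p], then the literal 'nq'; then 1 to 3 of any character (lazy); then one or more of any character except [ja], then the literal 'sc' repeated 3 times (non-capturing group); then a literal '1', then zero or more of any character except [lb] (captured).
`re.search` tries every starting position until one works.
The match spans [0:41] → '64nq6u.2scscsc13  cinqxshiscscsc1ut      '.
Captured: group 1 = '1ut      '.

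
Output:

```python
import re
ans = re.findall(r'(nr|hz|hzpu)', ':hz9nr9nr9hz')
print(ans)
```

Scanning left to right: at [1:3] match 'hz', group 1 = 'hz'; at [4:6] match 'nr', group 1 = 'nr'; at [7:9] match 'nr', group 1 = 'nr'; at [10:12] match 'hz', group 1 = 'hz'.
One capturing group, so `findall` returns just the captured substring from each match — 4 in all.

['hz', 'nr', 'nr', 'hz']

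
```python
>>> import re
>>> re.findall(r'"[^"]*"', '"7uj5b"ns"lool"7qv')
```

['"7uj5b"', '"lool"']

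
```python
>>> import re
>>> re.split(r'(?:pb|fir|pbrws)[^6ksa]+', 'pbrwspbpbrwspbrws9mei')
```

['', 's', 's', 's9mei']

Alternation isn't longest-match — the leftmost alternative that fits at this position is chosen.
Matches to split on: at [0:4] → 'pbrw'; at [5:11] → 'pbpbrw'; at [12:16] → 'pbrw'.
Splitting on the pattern gives 4 pieces.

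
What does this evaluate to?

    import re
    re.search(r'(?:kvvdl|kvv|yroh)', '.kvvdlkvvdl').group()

'kvvdl'

Alternation tries branches left to right and keeps the first one that lets the overall match succeed at that position.
The match spans [1:6] → 'kvvdl'.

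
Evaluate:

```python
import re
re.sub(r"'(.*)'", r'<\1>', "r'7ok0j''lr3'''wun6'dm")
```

Matches: at [1:20] → "'7ok0j''lr3'''wun6'".
Each match is replaced using the text its own group 1 captured.

"r<7ok0j''lr3'''wun6>dm"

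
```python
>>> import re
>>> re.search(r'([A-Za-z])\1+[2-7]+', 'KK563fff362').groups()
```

('K',)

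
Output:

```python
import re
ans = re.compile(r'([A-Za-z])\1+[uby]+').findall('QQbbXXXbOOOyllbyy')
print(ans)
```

['Q', 'X', 'O', 'l']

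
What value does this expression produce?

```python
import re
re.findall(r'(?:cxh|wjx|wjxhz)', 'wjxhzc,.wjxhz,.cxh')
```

The regex engine tests alternatives in the order written; an earlier branch that matches wins even if a later one would match more.
No capturing groups, so `findall` returns the 3 full match strings.

['wjx', 'wjx', 'cxh']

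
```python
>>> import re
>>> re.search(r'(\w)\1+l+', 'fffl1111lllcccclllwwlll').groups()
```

('f',)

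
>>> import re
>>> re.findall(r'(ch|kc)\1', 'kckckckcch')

The backreference `\1` re-matches whatever the first group consumed, character for character.
`findall` collects group 1 from each match (2 total).

['kc', 'kc']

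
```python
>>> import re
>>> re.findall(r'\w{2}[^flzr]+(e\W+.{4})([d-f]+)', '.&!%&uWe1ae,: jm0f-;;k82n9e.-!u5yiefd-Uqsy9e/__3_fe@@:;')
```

[('e,: jm0', 'f'), ('e.-!u5yi', 'efd'), ('e/__3_', 'fe')]

Multiple groups make `findall` return tuples — one 2-tuple for each match.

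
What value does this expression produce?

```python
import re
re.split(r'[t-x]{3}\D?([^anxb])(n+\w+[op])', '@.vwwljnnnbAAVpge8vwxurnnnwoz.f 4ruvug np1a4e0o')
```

This matches exactly 3 of a character in [t-x], then optionally a non-digit; then any character except [anxb] (captured); then one or more of a literal 'n', then one or more of a word character, then one of [op] (captured).
Because the pattern has a capturing group, `split` also inserts each captured text between the pieces.

['@.', 'j', 'nnnbAAVpge8vwxurnnnwo', 'z.f 4r', ' ', 'np1a4e0o', '']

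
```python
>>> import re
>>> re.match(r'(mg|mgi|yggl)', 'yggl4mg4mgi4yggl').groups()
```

('yggl',)

The match spans [0:4] → 'yggl'.
Captured: group 1 = 'yggl'.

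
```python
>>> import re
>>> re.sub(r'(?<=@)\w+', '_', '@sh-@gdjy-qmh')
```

The `(?=…)`/`(?<=…)` assertion just peeks at neighbouring text; it doesn't advance the match position.
Matches: at [1:3] → 'sh'; at [5:9] → 'gdjy'.
`sub` substitutes '_' at each match site.

'@_-@_-qmh'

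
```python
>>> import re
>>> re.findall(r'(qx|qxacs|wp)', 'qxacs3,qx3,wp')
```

['qx', 'qx', 'wp']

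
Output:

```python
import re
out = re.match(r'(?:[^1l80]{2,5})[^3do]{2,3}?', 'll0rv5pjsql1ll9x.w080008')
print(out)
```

With `match`, the pattern is implicitly anchored at the beginning.
Here position 0 doesn't satisfy it, so the call returns None.

None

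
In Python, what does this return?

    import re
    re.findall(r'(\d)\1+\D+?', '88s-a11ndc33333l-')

The backreference `\1` re-matches whatever the first group consumed, character for character.
With a single group, `findall` returns only what that group captured — 3 items.

['8', '1', '3']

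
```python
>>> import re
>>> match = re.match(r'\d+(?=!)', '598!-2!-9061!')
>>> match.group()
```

'598'

`re.match` won't scan ahead — the pattern has to work from the very first character.
The match spans [0:3] → '598'.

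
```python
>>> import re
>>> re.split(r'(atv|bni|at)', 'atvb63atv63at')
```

Alternation isn't longest-match — the leftmost alternative that fits at this position is chosen.
With a capturing group present, the delimiter's captured portion is kept in the result list.

['', 'atv', 'b63', 'atv', '63', 'at', '']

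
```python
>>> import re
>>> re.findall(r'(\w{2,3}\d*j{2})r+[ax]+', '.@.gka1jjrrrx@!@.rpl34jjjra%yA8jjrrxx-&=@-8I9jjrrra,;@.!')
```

['gka1jj', '34jjj', 'yA8jj', '8I9jj']

Pattern: 2 to 3 of a word character, then zero or more of a digit, then exactly 2 of a literal 'j' (captured); then one or more of the literal 'r', then one or more of one of [ax].
Scanning left to right: at [3:13] match 'gka1jjrrrx', group 1 = 'gka1jj'; at [20:27] match '34jjjra', group 1 = '34jjj'; at [28:37] match 'yA8jjrrxx', group 1 = 'yA8jj'; at [42:51] match '8I9jjrrra', group 1 = '8I9jj'.
One capturing group, so `findall` returns just the captured substring from each match — 4 in all.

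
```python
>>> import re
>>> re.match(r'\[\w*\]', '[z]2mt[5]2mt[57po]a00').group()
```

'[z]'

With `match`, the pattern is implicitly anchored at the beginning.
The match spans [0:3] → '[z]'.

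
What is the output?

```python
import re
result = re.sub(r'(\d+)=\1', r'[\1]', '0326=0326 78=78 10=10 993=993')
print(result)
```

After group 1 captures some text, `\1` only succeeds where that same text appears again.
Matches: at [0:9] → '0326=0326'; at [10:15] → '78=78'; at [16:21] → '10=10'; at [22:29] → '993=993'.
The replacement refers to a captured group, so each match is rewritten using its own captured text.

[0326] [78] [10] [993]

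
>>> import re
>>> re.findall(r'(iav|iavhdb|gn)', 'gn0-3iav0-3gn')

['gn', 'iav', 'gn']

Scanning left to right: at [0:2] match 'gn', group 1 = 'gn'; at [5:8] match 'iav', group 1 = 'iav'; at [11:13] match 'gn', group 1 = 'gn'.
Because there's exactly one group, `findall` drops the full match and keeps group 1 from each hit.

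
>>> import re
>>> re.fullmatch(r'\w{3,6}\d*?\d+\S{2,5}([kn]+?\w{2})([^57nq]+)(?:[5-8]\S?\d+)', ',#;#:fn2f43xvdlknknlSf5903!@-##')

None

`re.fullmatch` requires the pattern to consume the entire string.
Here the string isn't matched end-to-end, so the call returns None.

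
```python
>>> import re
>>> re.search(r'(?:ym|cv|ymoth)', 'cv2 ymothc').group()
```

The match spans [0:2] → 'cv'.

'cv'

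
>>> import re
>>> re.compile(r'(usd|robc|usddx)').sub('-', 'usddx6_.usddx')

Branches in `(...|...)` are attempted left-to-right; the first branch that allows the whole pattern to succeed is taken.
Matches: at [0:3] → 'usd'; at [8:11] → 'usd'.
Every occurrence is swapped for '-'.

'-dx6_.-dx'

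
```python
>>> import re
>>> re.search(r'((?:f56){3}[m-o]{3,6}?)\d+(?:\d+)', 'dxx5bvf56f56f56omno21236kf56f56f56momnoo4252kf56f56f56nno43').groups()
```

The pattern matches the literal 'f56' repeated 3 times, then 3 to 6 of a character in [m-o] (lazy) (captured); then one or more of a digit; then one or more of a digit (non-capturing group).
`re.search` tries every starting position until one works.
The match spans [6:24] → 'f56f56f56omno21236'.
Captured: group 1 = 'f56f56f56omno'.

('f56f56f56omno',)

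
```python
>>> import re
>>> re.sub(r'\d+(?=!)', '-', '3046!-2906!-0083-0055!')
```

The positive lookaround only admits positions where the adjacent text matches; those characters stay outside the span.
Matches: at [0:4] → '3046'; at [6:10] → '2906'; at [17:21] → '0055'.
Each match is replaced by '-'.

'-!--!-0083--!'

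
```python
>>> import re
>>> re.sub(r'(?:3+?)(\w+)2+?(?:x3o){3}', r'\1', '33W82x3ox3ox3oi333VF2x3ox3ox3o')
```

'3W82x3ox3ox3oi333VF'

With the lazy modifier that quantifier settles for the fewest repetitions that let the rest of the pattern succeed (the atoms after it are unaffected and can still be greedy).
`\1` in the replacement pulls in group 1's text for each match.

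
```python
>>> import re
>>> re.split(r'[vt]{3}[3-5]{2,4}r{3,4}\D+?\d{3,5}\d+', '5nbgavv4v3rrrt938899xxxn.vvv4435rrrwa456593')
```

['5nbgavv4v3rrrt938899xxxn.', '']

Pattern: exactly 3 of one of [vt], then 2 to 4 of a character in [3-5], then 3 to 4 of a literal 'r'; then one or more of a non-digit (lazy), then 3 to 5 of a digit; then one or more of a digit.
Matches to split on: at [25:43] → 'vvv4435rrrwa456593'.
Splitting on the pattern gives 2 pieces.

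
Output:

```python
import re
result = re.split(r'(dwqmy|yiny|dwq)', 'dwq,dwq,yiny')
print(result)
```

Matches to split on: at [0:3] → 'dwq'; at [4:7] → 'dwq'; at [8:12] → 'yiny'.
`re.split` interleaves the captured-group text with the surrounding fragments.

['', 'dwq', ',', 'dwq', ',', 'yiny', '']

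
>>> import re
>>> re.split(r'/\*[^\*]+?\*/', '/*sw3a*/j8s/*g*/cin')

['', 'j8s', 'cin']

Splitting on the pattern gives 3 pieces.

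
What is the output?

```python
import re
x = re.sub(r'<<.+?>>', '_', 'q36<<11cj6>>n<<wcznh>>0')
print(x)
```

With the lazy modifier that quantifier settles for the fewest repetitions that let the rest of the pattern succeed (the atoms after it are unaffected and can still be greedy).
Matches: at [3:12] → '<<11cj6>>'; at [13:22] → '<<wcznh>>'.
Each match is replaced by '_'.

q36_n_0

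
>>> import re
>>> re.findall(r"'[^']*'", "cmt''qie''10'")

["''", "''"]

Walking the string: at [3:5] → "''"; at [8:10] → "''".
No capturing groups, so `findall` returns the 2 full match strings.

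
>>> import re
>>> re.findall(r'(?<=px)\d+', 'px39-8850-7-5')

The positive lookaround only admits positions where the adjacent text matches; those characters stay outside the span.
Matches: at [2:4] → '39'.
`findall` yields the raw match text (1 of them) because the pattern has no groups.

['39']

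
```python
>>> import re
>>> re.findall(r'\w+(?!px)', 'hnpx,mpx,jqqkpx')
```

Because the assertion is negative and zero-width, positions next to the forbidden text are skipped.
Scanning left to right: at [0:4] → 'hnpx'; at [5:8] → 'mpx'; at [9:15] → 'jqqkpx'.
`findall` yields the raw match text (3 of them) because the pattern has no groups.

['hnpx', 'mpx', 'jqqkpx']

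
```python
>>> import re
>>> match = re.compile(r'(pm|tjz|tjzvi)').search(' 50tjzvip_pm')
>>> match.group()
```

'tjz'

`|` is ordered: at each position the engine commits to the first alternative that works.
`search` walks the string left to right and returns the first match it finds.
The match spans [3:6] → 'tjz'.
Captured: group 1 = 'tjz'.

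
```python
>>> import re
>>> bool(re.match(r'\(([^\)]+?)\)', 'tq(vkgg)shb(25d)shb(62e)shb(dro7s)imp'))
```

False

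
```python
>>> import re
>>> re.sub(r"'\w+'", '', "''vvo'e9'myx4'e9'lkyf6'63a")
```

"'e9e963a"

Matches: at [1:6] → "'vvo'"; at [8:14] → "'myx4'"; at [16:23] → "'lkyf6'".
`sub` substitutes '' at each match site.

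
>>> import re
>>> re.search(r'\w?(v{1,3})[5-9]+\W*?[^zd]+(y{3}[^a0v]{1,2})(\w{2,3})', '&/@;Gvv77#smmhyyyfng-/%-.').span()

(4, 20)

Pattern: optionally a word character; then 1 to 3 of a literal 'v' (captured); then one or more of a character in [5-9], then zero or more of a non-word character (lazy), then one or more of any character except [zd]; then exactly 3 of the literal 'y', then 1 to 2 of any character except [a0v] (captured); then 2 to 3 of a word character (captured).
The match spans [4:20] → 'Gvv77#smmhyyyfng'.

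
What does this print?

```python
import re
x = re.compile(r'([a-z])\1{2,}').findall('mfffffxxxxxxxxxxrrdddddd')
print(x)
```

After group 1 captures some text, `\1` only succeeds where that same text appears again.
Because there's exactly one group, `findall` drops the full match and keeps group 1 from each hit.

['f', 'x', 'd']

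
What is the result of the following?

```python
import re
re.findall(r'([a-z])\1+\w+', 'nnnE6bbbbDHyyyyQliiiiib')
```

['n']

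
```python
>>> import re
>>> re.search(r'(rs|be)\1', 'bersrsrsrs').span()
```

(2, 6)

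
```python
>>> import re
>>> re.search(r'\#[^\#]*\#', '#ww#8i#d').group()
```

`re.search` tries every starting position until one works.
The match spans [0:4] → '#ww#'.

'#ww#'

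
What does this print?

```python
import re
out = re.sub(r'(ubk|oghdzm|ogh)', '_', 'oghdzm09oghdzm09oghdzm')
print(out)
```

_09_09_

Alternation isn't longest-match — the leftmost alternative that fits at this position is chosen.
Matches: at [0:6] → 'oghdzm'; at [8:14] → 'oghdzm'; at [16:22] → 'oghdzm'.
Each match is replaced by '_'.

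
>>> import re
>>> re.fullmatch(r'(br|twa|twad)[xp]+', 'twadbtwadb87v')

None

`fullmatch` succeeds only if the pattern covers the string from start to end.
Here there's no way to consume every character, so the call returns None.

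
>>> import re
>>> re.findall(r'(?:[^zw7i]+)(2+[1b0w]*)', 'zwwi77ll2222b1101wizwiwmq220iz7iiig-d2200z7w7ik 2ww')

['2b1101w', '20', '200', '2ww']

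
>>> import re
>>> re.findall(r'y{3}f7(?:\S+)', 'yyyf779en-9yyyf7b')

['yyyf779en-9yyyf7b']

The pattern matches exactly 3 of the literal 'y', then the literal 'f7'; then one or more of a non-whitespace character (non-capturing group).
Matches: at [0:17] → 'yyyf779en-9yyyf7b'.
`findall` yields the raw match text (1 of them) because the pattern has no groups.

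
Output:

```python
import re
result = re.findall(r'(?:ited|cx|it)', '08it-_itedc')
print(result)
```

Alternation tries branches left to right and keeps the first one that lets the overall match succeed at that position.
Walking the string: at [2:4] → 'it'; at [6:10] → 'ited'.
Since nothing is captured, `findall` lists the 2 matched substrings directly.

['it', 'ited']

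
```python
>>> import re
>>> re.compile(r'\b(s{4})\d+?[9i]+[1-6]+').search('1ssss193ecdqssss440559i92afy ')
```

None

This matches a word boundary (`\b`, zero-width); then exactly 4 of a literal 's' (captured); then one or more of a digit (lazy); then one or more of one of [9i], then one or more of a character in [1-6].
`re.search` scans for the first position where the pattern succeeds.
Here the pattern never matches, so the call returns None.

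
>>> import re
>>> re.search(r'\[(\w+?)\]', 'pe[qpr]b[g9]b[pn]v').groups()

The match spans [2:7] → '[qpr]'.
Captured: group 1 = 'qpr'.

('qpr',)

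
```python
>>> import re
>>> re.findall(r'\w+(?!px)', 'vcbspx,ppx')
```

The negative lookaround is zero-width — it rules out positions where the adjacent text would match, without consuming anything.
With no groups in the pattern, `findall` gives back each whole match — 2 here.

['vcbspx', 'ppx']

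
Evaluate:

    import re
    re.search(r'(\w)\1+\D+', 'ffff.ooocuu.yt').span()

A backreference is literal: `\1` must see the identical characters the first group matched.
The match spans [0:14] → 'ffff.ooocuu.yt'.

(0, 14)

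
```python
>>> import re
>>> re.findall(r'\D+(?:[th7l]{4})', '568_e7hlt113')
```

['_e7hlt']

This matches one or more of a non-digit; then exactly 4 of one of [th7l] (non-capturing group).
Matches: at [3:9] → '_e7hlt'.
No capturing groups, so `findall` returns the 1 full match string.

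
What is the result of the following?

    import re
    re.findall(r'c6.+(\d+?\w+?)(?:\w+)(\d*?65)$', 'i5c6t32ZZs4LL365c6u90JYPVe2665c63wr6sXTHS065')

Multiple groups make `findall` return tuples — one 2-tuple for the one match.

[('6s', '65')]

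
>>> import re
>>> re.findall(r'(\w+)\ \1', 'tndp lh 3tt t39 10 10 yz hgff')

['t', '10']

The backreference `\1` re-matches whatever the first group consumed, character for character.
With a single group, `findall` returns only what that group captured — 2 items.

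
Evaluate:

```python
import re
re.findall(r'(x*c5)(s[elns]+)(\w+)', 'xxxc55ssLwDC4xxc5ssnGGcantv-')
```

[('xxc5', 'ssn', 'GGcantv')]

Pattern: zero or more of the literal 'x', then the literal 'c5' (captured); then a literal 's', then one or more of one of [elns] (captured); then one or more of a word character (captured).
`findall` packs the 3 group values into a tuple for every match.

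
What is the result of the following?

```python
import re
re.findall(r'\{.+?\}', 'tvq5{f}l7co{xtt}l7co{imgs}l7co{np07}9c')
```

['{f}', '{xtt}', '{imgs}', '{np07}']

Lazy quantifiers expand one character at a time until the remainder of the pattern can match.
Walking the string: at [4:7] → '{f}'; at [11:16] → '{xtt}'; at [20:26] → '{imgs}'; at [30:36] → '{np07}'.
No capturing groups, so `findall` returns the 4 full match strings.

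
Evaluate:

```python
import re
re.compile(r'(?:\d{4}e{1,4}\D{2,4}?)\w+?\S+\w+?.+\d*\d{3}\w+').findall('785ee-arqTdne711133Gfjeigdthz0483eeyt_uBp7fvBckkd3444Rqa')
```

With no groups in the pattern, `findall` gives back each whole match — 1 here.

['0483eeyt_uBp7fvBckkd3444Rqa']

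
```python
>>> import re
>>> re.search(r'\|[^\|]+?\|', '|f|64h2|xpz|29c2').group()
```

Unlike `match`, `search` isn't anchored — it looks for the pattern anywhere in the string.
The match spans [0:3] → '|f|'.

'|f|'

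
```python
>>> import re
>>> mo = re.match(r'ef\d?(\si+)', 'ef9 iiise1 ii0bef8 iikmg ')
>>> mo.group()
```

Pattern: the literal 'ef', then optionally a digit; then whitespace, then one or more of the literal 'i' (captured).
`re.match` only tries the pattern at the start of the string.
The match spans [0:7] → 'ef9 iii'.
Captured: group 1 = ' iii'.

'ef9 iii'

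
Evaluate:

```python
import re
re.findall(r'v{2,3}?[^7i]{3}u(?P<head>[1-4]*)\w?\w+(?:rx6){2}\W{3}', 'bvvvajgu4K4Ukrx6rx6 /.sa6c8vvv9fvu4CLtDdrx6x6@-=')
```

['4']

Pattern: 2 to 3 of the literal 'v' (lazy), then exactly 3 of any character except [7i], then the literal 'u'; then zero or more of a character in [1-4] (captured as 'head'); then optionally a word character; then one or more of a word character, then the literal 'rx6' repeated 2 times, then exactly 3 of a non-word character.
One capturing group, so `findall` returns just the captured substring from the one match — 1 in all.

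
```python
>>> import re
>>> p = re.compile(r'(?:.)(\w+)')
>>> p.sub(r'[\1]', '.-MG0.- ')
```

'.[MG0].- '

The replacement refers to a captured group, so each match is rewritten using its own captured text.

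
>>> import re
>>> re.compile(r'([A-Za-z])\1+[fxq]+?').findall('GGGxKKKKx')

`\1` has to match the exact text group 1 already captured.
Scanning left to right: at [0:4] match 'GGGx', group 1 = 'G'; at [4:9] match 'KKKKx', group 1 = 'K'.
Because there's exactly one group, `findall` drops the full match and keeps group 1 from each hit.

['G', 'K']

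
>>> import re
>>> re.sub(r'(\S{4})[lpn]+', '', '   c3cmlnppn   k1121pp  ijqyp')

'      k  '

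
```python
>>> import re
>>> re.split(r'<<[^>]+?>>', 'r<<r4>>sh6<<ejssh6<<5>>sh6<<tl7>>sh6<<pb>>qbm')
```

Matches to split on: at [1:7] → '<<r4>>'; at [10:23] → '<<ejssh6<<5>>'; at [26:33] → '<<tl7>>'; at [36:42] → '<<pb>>'.
The string is cut at each match, leaving 5 pieces.

['r', 'sh6', 'sh6', 'sh6', 'qbm']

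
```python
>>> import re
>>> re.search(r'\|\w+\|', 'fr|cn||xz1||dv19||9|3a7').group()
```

'|cn|'

`re.search` scans for the first position where the pattern succeeds.
The match spans [2:6] → '|cn|'.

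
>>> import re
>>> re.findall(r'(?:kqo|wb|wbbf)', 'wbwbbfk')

Branches in `(...|...)` are attempted left-to-right; the first branch that allows the whole pattern to succeed is taken.
`findall` yields the raw match text (2 of them) because the pattern has no groups.

['wb', 'wb']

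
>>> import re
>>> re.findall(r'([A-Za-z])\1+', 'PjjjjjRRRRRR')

A backreference is literal: `\1` must see the identical characters the first group matched.
Matches: at [1:6] match 'jjjjj', group 1 = 'j'; at [6:12] match 'RRRRRR', group 1 = 'R'.
One capturing group, so `findall` returns just the captured substring from each match — 2 in all.

['j', 'R']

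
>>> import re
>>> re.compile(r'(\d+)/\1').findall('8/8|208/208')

['8', '208']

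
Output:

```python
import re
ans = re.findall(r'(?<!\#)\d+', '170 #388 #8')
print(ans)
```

['170', '88']

`(?!…)`/`(?<!…)` only lets a position through if the neighbouring text does NOT match; no characters are consumed.
With no groups in the pattern, `findall` gives back each whole match — 2 here.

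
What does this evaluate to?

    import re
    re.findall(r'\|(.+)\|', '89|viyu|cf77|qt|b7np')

['viyu|cf77|qt']

`findall` collects group 1 from the one match (1 total).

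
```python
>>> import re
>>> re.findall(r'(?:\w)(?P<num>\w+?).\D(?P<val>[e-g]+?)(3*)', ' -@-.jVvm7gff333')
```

[('Vvm', 'f', '')]

This matches a word character (non-capturing group); then one or more of a word character (lazy) (captured as 'num'); then any character, then a non-digit; then one or more of a character in [e-g] (lazy) (captured as 'val'); then zero or more of a literal '3' (captured).
Scanning left to right: at [5:12] match 'jVvm7gf', groups = ('Vvm', 'f', '').
`findall` packs the 3 group values into a tuple for every match.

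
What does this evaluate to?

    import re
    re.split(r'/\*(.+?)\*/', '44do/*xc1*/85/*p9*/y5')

['44do', 'xc1', '85', 'p9', 'y5']

Because the pattern has a capturing group, `split` also inserts each captured text between the pieces.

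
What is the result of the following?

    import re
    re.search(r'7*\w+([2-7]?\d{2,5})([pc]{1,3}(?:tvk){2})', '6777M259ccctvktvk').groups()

('59', 'ccctvktvk')

The pattern matches zero or more of the literal '7', then one or more of a word character; then optionally a character in [2-7], then 2 to 5 of a digit (captured); then 1 to 3 of one of [pc], then the literal 'tvk' repeated 2 times (captured).
`search` walks the string left to right and returns the first match it finds.
The match spans [0:17] → '6777M259ccctvktvk'.
Captured: group 1 = '59', group 2 = 'ccctvktvk'.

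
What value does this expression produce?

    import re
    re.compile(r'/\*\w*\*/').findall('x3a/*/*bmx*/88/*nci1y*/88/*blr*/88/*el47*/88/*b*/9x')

['/*bmx*/', '/*nci1y*/', '/*blr*/', '/*el47*/', '/*b*/']

Walking the string: at [5:12] → '/*bmx*/'; at [14:23] → '/*nci1y*/'; at [25:32] → '/*blr*/'; at [34:42] → '/*el47*/'; at [44:49] → '/*b*/'.
No capturing groups, so `findall` returns the 5 full match strings.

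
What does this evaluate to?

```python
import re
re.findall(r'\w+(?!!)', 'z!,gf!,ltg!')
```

['g', 'lt']

A negative assertion filters positions out without eating any characters.
Matches: at [3:4] → 'g'; at [7:9] → 'lt'.
No capturing groups, so `findall` returns the 2 full match strings.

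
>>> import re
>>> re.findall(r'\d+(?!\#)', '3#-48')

['48']

A negative assertion filters positions out without eating any characters.
Walking the string: at [3:5] → '48'.
With no groups in the pattern, `findall` gives back each whole match — 1 here.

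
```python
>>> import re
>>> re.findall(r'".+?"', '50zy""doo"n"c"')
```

No capturing groups, so `findall` returns the 2 full match strings.

['""doo"', '"c"']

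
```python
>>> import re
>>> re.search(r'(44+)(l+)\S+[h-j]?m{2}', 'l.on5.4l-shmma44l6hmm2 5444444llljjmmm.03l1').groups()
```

('44', 'l')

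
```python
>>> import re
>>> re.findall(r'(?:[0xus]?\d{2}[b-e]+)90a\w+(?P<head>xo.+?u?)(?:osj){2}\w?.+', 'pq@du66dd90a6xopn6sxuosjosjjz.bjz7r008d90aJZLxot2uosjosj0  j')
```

Pattern: optionally one of [0xus], then exactly 2 of a digit, then one or more of a character in [b-e] (non-capturing group); then the literal '90a', then one or more of a word character; then the literal 'xo', then one or more of any character (lazy), then optionally the literal 'u' (captured as 'head'); then the literal 'osj' repeated 2 times, then optionally a word character, then one or more of any character.
Scanning left to right: at [4:60] match 'u66dd90a6xopn6sxuosjosjjz.bjz7r008d90aJZLxot2uosjosj0  j', group 1 = 'xopn6sxu'.
Because there's exactly one group, `findall` drops the full match and keeps group 1 from the one hit.

['xopn6sxu']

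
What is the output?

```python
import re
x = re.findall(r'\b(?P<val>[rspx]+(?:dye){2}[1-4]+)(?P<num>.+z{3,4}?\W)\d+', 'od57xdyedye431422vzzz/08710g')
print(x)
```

With 2 capturing groups, `findall` returns a 2-tuple per match.
Nothing in the string satisfies the pattern, so the list is empty.

[]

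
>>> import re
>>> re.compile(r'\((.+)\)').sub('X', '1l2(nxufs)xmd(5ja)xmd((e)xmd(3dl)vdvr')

'1l2Xvdvr'

Matches: at [3:33] → '(nxufs)xmd(5ja)xmd((e)xmd(3dl)'.
Each match is replaced by 'X'.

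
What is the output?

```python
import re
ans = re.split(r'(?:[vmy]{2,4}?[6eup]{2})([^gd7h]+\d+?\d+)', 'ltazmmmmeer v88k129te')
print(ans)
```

['ltaz', 'r v88k129', 'te']

This matches 2 to 4 of one of [vmy] (lazy), then exactly 2 of one of [6eup] (non-capturing group); then one or more of any character except [gd7h], then one or more of a digit (lazy), then one or more of a digit (captured).
The group in the pattern means `split` returns the separators' captures alongside the pieces.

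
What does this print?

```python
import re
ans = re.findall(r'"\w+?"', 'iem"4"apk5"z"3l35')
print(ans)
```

Matches: at [3:6] → '"4"'; at [10:13] → '"z"'.
With no groups in the pattern, `findall` gives back each whole match — 2 here.

['"4"', '"z"']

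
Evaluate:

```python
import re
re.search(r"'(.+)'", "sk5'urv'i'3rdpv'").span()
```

(3, 16)

`re.search` tries every starting position until one works.
The match spans [3:16] → "'urv'i'3rdpv'".
Captured: group 1 = "urv'i'3rdpv".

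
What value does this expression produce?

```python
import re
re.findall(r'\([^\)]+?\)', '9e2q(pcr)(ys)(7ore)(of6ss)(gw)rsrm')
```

['(pcr)', '(ys)', '(7ore)', '(of6ss)', '(gw)']

`findall` yields the raw match text (5 of them) because the pattern has no groups.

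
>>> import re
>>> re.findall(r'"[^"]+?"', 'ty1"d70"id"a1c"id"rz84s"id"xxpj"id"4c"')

['"d70"', '"a1c"', '"rz84s"', '"xxpj"', '"4c"']

Walking the string: at [3:8] → '"d70"'; at [10:15] → '"a1c"'; at [17:24] → '"rz84s"'; at [26:32] → '"xxpj"'; at [34:38] → '"4c"'.
Since nothing is captured, `findall` lists the 5 matched substrings directly.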